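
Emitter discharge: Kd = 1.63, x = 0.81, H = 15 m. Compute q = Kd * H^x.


q = Kd * H^x = 1.63 * 15^0.81 = 1.63 * 8.966726

14.6158 L/h


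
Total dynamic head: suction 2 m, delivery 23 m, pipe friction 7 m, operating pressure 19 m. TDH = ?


TDH = Hs + Hd + hf + Hp = 2 + 23 + 7 + 19 = 51

51 m


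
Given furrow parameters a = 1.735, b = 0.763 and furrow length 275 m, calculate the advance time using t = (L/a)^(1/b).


t = (L/a)^(1/b)
t = (275/1.735)^(1/0.763)
t = 158.501441^(1/0.763)

764.5374 min


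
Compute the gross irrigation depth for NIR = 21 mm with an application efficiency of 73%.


Ea = 73% = 0.73
GID = NIR / Ea = 21 / 0.73 = 28.7671 mm

28.7671 mm


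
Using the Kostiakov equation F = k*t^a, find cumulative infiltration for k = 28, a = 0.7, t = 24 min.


F = k * t^a = 28 * 24^0.7
F = 28 * 9.250131

259.0037 mm


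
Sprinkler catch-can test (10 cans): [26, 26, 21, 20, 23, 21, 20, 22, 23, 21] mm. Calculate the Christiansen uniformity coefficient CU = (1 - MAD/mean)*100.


mean = 22.300000 mm
MAD = 1.760000 mm
CU = (1 - 1.760000/22.300000)*100

92.1076 %


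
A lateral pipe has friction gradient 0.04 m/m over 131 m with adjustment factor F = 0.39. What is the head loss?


hf = J * L * F = 0.04 * 131 * 0.39 = 2.0436 m

2.0436 m


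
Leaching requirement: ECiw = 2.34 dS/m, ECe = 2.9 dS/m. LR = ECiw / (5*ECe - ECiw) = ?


LR = ECiw / (5*ECe - ECiw)
LR = 2.34 / (5*2.9 - 2.34)
LR = 2.34 / 12.1600

0.1924


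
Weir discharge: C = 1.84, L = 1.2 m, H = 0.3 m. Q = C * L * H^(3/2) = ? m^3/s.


Q = C * L * H^(3/2) = 1.84 * 1.2 * 0.3^1.5 = 1.84 * 1.2 * 0.164317

0.3628 m^3/s


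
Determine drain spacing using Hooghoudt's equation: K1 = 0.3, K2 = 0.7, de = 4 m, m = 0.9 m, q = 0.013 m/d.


S^2 = 8*K2*de*m/q + 4*K1*m^2/q
S^2 = 8*0.7*4*0.9/0.013 + 4*0.3*0.9^2/0.013
S = sqrt(1625.5385)

40.3180 m


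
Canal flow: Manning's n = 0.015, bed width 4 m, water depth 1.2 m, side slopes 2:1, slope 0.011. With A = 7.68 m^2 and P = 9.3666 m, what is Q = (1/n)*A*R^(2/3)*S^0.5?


R = A/P = 7.68/9.3666 = 0.819935
Q = (1/0.015) * 7.68 * 0.819935^(2/3) * 0.011^0.5

47.0420 m^3/s


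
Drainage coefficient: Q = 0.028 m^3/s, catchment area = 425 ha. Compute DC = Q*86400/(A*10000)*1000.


DC = Q * 86400 / (A * 10000) * 1000
DC = 0.028 * 86400 / (425 * 10000) * 1000
DC = 2419200.0000 / 4250000

0.5692 mm/day


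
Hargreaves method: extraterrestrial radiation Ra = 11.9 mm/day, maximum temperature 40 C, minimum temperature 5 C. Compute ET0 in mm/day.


Tmean = (Tmax + Tmin)/2 = (40 + 5)/2 = 22.5
ET0 = 0.0023 * 11.9 * (22.5 + 17.8) * sqrt(40 - 5)
ET0 = 0.0023 * 11.9 * 40.3 * 5.916080

6.5255 mm/day


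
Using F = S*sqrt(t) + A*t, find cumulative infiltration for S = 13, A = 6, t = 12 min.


F = S*sqrt(t) + A*t
F = 13*sqrt(12) + 6*12
F = 13*3.464102 + 72

117.0333 mm


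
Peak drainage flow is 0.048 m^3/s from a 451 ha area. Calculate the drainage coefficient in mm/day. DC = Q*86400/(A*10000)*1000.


DC = Q * 86400 / (A * 10000) * 1000
DC = 0.048 * 86400 / (451 * 10000) * 1000
DC = 4147200.0000 / 4510000

0.9196 mm/day


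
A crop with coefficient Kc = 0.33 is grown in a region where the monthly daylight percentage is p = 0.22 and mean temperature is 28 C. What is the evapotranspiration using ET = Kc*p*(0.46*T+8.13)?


ET = Kc * p * (0.46*T + 8.13)
ET = 0.33 * 0.22 * (0.46*28 + 8.13)
ET = 0.33 * 0.22 * 21.0100

1.5253 mm/day


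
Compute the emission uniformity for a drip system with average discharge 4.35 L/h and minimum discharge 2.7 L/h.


EU = (q_min/q_avg)*100 = (2.7/4.35)*100 = 62.0690%

62.0690 %


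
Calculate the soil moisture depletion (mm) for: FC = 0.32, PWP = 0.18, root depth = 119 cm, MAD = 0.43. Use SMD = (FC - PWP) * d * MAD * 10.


SMD = (FC - PWP) * d * MAD * 10
SMD = (0.32 - 0.18) * 119 * 0.43 * 10
SMD = 0.1400 * 119 * 0.43 * 10

71.6380 mm


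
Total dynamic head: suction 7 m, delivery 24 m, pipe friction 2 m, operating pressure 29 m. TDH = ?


TDH = Hs + Hd + hf + Hp = 7 + 24 + 2 + 29 = 62

62 m


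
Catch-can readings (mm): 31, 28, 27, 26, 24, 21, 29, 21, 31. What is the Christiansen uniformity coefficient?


mean = 26.444444 mm
MAD = 3.061728 mm
CU = (1 - 3.061728/26.444444)*100

88.4220 %


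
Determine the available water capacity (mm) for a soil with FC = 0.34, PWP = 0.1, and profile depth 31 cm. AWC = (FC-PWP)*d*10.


AWC = (FC - PWP) * d * 10
AWC = (0.34 - 0.1) * 31 * 10
AWC = 0.2400 * 31 * 10

74.4000 mm


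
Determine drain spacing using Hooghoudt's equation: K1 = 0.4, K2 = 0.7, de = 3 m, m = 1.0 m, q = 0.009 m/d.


S^2 = 8*K2*de*m/q + 4*K1*m^2/q
S^2 = 8*0.7*3*1.0/0.009 + 4*0.4*1.0^2/0.009
S = sqrt(2044.4444)

45.2155 m


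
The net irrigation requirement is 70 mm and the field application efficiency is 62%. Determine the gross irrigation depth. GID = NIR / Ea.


Ea = 62% = 0.62
GID = NIR / Ea = 70 / 0.62 = 112.9032 mm

112.9032 mm


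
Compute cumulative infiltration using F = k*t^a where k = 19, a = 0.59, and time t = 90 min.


F = k * t^a = 19 * 90^0.59
F = 19 * 14.223389

270.2444 mm


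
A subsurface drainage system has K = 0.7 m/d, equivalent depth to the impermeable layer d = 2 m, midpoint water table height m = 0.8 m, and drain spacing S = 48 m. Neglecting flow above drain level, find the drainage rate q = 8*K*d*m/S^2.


q = 8*K*d*m/S^2
q = 8*0.7*2*0.8/48^2
q = 8.9600 / 2304

0.0039 m/d


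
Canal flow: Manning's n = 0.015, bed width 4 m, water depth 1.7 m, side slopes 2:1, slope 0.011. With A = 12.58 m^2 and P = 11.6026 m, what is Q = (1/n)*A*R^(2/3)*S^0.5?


R = A/P = 12.58/11.6026 = 1.084240
Q = (1/0.015) * 12.58 * 1.084240^(2/3) * 0.011^0.5

92.8331 m^3/s


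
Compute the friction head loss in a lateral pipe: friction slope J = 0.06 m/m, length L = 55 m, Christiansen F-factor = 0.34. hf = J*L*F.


hf = J * L * F = 0.06 * 55 * 0.34 = 1.1220 m

1.1220 m


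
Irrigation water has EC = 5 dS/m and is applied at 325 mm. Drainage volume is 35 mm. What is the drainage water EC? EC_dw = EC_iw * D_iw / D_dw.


EC_dw = EC_iw * D_iw / D_dw
EC_dw = 5 * 325 / 35
EC_dw = 1625 / 35

46.4286 dS/m


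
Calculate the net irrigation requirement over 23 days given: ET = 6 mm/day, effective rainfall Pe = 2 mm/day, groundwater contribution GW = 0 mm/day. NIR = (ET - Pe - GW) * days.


Daily deficit = ET - Pe - GW = 6 - 2 - 0 = 4 mm/day
NIR = 4 * 23 = 92 mm

92.0000 mm


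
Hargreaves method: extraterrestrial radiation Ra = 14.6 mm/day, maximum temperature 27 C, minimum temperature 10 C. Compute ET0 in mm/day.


Tmean = (Tmax + Tmin)/2 = (27 + 10)/2 = 18.5
ET0 = 0.0023 * 14.6 * (18.5 + 17.8) * sqrt(27 - 10)
ET0 = 0.0023 * 14.6 * 36.3 * 4.123106

5.0259 mm/day


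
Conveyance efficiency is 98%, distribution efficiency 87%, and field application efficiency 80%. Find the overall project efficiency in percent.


Ec = 0.98, Eb = 0.87, Ea = 0.8
E = 0.98 * 0.87 * 0.8 * 100 = 68.2080%

68.2080 %


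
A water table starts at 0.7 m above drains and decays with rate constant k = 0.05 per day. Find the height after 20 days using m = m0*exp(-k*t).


m = m0 * exp(-k*t)
m = 0.7 * exp(-0.05 * 20)
m = 0.7 * exp(-1.0000)

0.2575 m


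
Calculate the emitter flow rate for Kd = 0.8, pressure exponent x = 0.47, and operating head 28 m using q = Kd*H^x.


q = Kd * H^x = 0.8 * 28^0.47 = 0.8 * 4.788112

3.8305 L/h


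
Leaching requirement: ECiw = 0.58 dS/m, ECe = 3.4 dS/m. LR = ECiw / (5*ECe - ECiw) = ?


LR = ECiw / (5*ECe - ECiw)
LR = 0.58 / (5*3.4 - 0.58)
LR = 0.58 / 16.4200

0.0353


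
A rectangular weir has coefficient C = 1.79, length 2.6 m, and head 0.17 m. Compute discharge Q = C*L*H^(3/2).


Q = C * L * H^(3/2) = 1.79 * 2.6 * 0.17^1.5 = 1.79 * 2.6 * 0.070093

0.3262 m^3/s


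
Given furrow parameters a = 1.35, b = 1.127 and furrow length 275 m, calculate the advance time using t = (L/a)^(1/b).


t = (L/a)^(1/b)
t = (275/1.35)^(1/1.127)
t = 203.703704^(1/1.127)

111.8926 min


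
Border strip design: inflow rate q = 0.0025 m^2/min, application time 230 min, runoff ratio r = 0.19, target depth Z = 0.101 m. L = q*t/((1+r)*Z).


L = q*t/((1+r)*Z)
L = 0.0025*230/((1+0.19)*0.101)
L = 0.575/0.12019

4.7841 m


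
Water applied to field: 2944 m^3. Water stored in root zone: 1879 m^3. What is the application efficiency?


Ea = V_root / V_field * 100 = 1879 / 2944 * 100 = 63.8247%

63.8247 %


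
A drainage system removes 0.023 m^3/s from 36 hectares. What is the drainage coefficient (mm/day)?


DC = Q * 86400 / (A * 10000) * 1000
DC = 0.023 * 86400 / (36 * 10000) * 1000
DC = 1987200.0000 / 360000

5.5200 mm/day


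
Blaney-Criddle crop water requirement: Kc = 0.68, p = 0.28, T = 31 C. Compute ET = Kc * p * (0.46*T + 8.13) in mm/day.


ET = Kc * p * (0.46*T + 8.13)
ET = 0.68 * 0.28 * (0.46*31 + 8.13)
ET = 0.68 * 0.28 * 22.3900

4.2631 mm/day


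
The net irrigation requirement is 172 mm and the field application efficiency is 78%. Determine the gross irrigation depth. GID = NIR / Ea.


Ea = 78% = 0.78
GID = NIR / Ea = 172 / 0.78 = 220.5128 mm

220.5128 mm


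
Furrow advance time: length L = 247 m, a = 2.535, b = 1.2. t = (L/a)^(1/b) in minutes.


t = (L/a)^(1/b)
t = (247/2.535)^(1/1.2)
t = 97.435897^(1/1.2)

45.4220 min


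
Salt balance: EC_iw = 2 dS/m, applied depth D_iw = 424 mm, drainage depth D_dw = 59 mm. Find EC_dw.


EC_dw = EC_iw * D_iw / D_dw
EC_dw = 2 * 424 / 59
EC_dw = 848 / 59

14.3729 dS/m


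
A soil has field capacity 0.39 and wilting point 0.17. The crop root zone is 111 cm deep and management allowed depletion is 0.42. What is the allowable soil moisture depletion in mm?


SMD = (FC - PWP) * d * MAD * 10
SMD = (0.39 - 0.17) * 111 * 0.42 * 10
SMD = 0.2200 * 111 * 0.42 * 10

102.5640 mm


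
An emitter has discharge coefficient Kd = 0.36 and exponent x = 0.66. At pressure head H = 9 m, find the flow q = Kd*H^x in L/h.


q = Kd * H^x = 0.36 * 9^0.66 = 0.36 * 4.263832

1.5350 L/h


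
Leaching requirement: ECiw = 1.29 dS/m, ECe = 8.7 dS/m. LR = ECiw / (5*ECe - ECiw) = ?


LR = ECiw / (5*ECe - ECiw)
LR = 1.29 / (5*8.7 - 1.29)
LR = 1.29 / 42.2100

0.0306


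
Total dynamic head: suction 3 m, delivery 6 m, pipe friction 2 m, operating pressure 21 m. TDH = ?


TDH = Hs + Hd + hf + Hp = 3 + 6 + 2 + 21 = 32

32 m


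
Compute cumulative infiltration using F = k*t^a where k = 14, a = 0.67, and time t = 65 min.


F = k * t^a = 14 * 65^0.67
F = 14 * 16.392755

229.4986 mm


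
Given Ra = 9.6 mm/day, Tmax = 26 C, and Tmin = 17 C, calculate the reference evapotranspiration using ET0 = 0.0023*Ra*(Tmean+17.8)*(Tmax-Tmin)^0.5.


Tmean = (Tmax + Tmin)/2 = (26 + 17)/2 = 21.5
ET0 = 0.0023 * 9.6 * (21.5 + 17.8) * sqrt(26 - 17)
ET0 = 0.0023 * 9.6 * 39.3 * 3.000000

2.6032 mm/day


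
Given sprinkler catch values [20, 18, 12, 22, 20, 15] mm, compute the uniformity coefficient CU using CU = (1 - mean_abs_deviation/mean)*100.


mean = 17.833333 mm
MAD = 2.888889 mm
CU = (1 - 2.888889/17.833333)*100

83.8006 %


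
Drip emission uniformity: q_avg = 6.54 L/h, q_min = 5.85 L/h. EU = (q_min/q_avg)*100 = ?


EU = (q_min/q_avg)*100 = (5.85/6.54)*100 = 89.4495%

89.4495 %


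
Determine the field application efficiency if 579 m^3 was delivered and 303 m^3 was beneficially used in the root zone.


Ea = V_root / V_field * 100 = 303 / 579 * 100 = 52.3316%

52.3316 %


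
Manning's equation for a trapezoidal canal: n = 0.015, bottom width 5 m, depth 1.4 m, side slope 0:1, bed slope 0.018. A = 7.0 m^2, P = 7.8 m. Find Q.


R = A/P = 7.0/7.8 = 0.897436
Q = (1/0.015) * 7.0 * 0.897436^(2/3) * 0.018^0.5

58.2522 m^3/s


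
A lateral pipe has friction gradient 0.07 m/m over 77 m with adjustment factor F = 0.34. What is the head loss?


hf = J * L * F = 0.07 * 77 * 0.34 = 1.8326 m

1.8326 m


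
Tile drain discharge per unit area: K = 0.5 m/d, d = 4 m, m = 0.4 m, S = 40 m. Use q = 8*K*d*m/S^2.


q = 8*K*d*m/S^2
q = 8*0.5*4*0.4/40^2
q = 6.4000 / 1600

0.0040 m/d


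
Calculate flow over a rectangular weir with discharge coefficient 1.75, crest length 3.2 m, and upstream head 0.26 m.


Q = C * L * H^(3/2) = 1.75 * 3.2 * 0.26^1.5 = 1.75 * 3.2 * 0.132575

0.7424 m^3/s


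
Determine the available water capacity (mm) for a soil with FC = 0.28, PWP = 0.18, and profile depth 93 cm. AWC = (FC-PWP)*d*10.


AWC = (FC - PWP) * d * 10
AWC = (0.28 - 0.18) * 93 * 10
AWC = 0.1000 * 93 * 10

93.0000 mm


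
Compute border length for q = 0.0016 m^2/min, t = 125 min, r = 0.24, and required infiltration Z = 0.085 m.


L = q*t/((1+r)*Z)
L = 0.0016*125/((1+0.24)*0.085)
L = 0.2/0.1054

1.8975 m


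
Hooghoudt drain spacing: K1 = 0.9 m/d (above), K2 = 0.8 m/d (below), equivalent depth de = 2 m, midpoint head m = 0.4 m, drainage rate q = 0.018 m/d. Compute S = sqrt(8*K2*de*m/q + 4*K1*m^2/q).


S^2 = 8*K2*de*m/q + 4*K1*m^2/q
S^2 = 8*0.8*2*0.4/0.018 + 4*0.9*0.4^2/0.018
S = sqrt(316.4444)

17.7889 m


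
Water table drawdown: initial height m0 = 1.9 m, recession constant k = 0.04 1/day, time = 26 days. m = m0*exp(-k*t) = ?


m = m0 * exp(-k*t)
m = 1.9 * exp(-0.04 * 26)
m = 1.9 * exp(-1.0400)

0.6716 m


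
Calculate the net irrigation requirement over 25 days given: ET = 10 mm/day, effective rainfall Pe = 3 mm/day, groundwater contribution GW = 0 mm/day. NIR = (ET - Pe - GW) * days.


Daily deficit = ET - Pe - GW = 10 - 3 - 0 = 7 mm/day
NIR = 7 * 25 = 175 mm

175.0000 mm


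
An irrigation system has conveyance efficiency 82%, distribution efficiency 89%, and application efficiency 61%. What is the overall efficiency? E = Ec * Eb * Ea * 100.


Ec = 0.82, Eb = 0.89, Ea = 0.61
E = 0.82 * 0.89 * 0.61 * 100 = 44.5178%

44.5178 %


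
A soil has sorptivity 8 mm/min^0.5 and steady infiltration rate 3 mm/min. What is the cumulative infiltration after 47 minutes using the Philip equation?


F = S*sqrt(t) + A*t
F = 8*sqrt(47) + 3*47
F = 8*6.855655 + 141

195.8452 mm


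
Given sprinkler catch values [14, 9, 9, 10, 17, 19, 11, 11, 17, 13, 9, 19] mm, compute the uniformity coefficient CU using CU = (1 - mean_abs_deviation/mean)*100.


mean = 13.166667 mm
MAD = 3.361111 mm
CU = (1 - 3.361111/13.166667)*100

74.4726 %


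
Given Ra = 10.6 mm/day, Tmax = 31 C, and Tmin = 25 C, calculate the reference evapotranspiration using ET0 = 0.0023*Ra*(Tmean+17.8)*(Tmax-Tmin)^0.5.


Tmean = (Tmax + Tmin)/2 = (31 + 25)/2 = 28.0
ET0 = 0.0023 * 10.6 * (28.0 + 17.8) * sqrt(31 - 25)
ET0 = 0.0023 * 10.6 * 45.8 * 2.449490

2.7351 mm/day


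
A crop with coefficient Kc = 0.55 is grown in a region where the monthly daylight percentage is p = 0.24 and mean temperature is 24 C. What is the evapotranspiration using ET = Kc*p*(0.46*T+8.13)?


ET = Kc * p * (0.46*T + 8.13)
ET = 0.55 * 0.24 * (0.46*24 + 8.13)
ET = 0.55 * 0.24 * 19.1700

2.5304 mm/day


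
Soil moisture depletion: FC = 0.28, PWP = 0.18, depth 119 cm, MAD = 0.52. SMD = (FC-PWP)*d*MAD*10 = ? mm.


SMD = (FC - PWP) * d * MAD * 10
SMD = (0.28 - 0.18) * 119 * 0.52 * 10
SMD = 0.1000 * 119 * 0.52 * 10

61.8800 mm


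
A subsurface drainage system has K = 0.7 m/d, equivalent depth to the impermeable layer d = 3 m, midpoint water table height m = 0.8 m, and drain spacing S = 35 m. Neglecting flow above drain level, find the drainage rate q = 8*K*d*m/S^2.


q = 8*K*d*m/S^2
q = 8*0.7*3*0.8/35^2
q = 13.4400 / 1225

0.0110 m/d


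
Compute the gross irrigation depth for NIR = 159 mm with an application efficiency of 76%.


Ea = 76% = 0.76
GID = NIR / Ea = 159 / 0.76 = 209.2105 mm

209.2105 mm


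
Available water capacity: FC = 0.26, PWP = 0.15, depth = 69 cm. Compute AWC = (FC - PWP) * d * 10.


AWC = (FC - PWP) * d * 10
AWC = (0.26 - 0.15) * 69 * 10
AWC = 0.1100 * 69 * 10

75.9000 mm


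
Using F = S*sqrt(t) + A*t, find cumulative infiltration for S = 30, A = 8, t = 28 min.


F = S*sqrt(t) + A*t
F = 30*sqrt(28) + 8*28
F = 30*5.291503 + 224

382.7451 mm


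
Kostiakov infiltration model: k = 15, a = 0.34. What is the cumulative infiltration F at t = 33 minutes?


F = k * t^a = 15 * 33^0.34
F = 15 * 3.283180

49.2477 mm


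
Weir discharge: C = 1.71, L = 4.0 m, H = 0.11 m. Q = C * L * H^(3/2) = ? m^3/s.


Q = C * L * H^(3/2) = 1.71 * 4.0 * 0.11^1.5 = 1.71 * 4.0 * 0.036483

0.2495 m^3/s


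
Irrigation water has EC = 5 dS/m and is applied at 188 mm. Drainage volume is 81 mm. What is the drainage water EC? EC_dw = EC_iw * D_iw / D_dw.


EC_dw = EC_iw * D_iw / D_dw
EC_dw = 5 * 188 / 81
EC_dw = 940 / 81

11.6049 dS/m


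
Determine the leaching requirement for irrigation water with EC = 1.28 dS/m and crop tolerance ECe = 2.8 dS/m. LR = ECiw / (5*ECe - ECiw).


LR = ECiw / (5*ECe - ECiw)
LR = 1.28 / (5*2.8 - 1.28)
LR = 1.28 / 12.7200

0.1006


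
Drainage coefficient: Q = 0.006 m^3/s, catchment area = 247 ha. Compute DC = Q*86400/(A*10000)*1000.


DC = Q * 86400 / (A * 10000) * 1000
DC = 0.006 * 86400 / (247 * 10000) * 1000
DC = 518400.0000 / 2470000

0.2099 mm/day


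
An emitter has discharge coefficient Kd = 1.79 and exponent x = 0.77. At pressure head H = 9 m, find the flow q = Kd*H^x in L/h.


q = Kd * H^x = 1.79 * 9^0.77 = 1.79 * 5.429586

9.7190 L/h


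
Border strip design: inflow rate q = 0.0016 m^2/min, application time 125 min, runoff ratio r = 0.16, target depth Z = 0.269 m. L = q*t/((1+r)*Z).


L = q*t/((1+r)*Z)
L = 0.0016*125/((1+0.16)*0.269)
L = 0.2/0.31204

0.6409 m


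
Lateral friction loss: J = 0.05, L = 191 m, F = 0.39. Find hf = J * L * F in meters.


hf = J * L * F = 0.05 * 191 * 0.39 = 3.7245 m

3.7245 m


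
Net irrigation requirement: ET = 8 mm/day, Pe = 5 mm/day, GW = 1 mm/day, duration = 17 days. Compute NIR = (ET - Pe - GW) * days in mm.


Daily deficit = ET - Pe - GW = 8 - 5 - 1 = 2 mm/day
NIR = 2 * 17 = 34 mm

34.0000 mm


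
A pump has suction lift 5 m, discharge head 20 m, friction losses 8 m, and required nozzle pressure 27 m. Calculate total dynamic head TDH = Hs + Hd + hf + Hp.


TDH = Hs + Hd + hf + Hp = 5 + 20 + 8 + 27 = 60

60 m


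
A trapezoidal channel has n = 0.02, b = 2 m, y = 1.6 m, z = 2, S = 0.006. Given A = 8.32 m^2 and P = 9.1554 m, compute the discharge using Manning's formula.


R = A/P = 8.32/9.1554 = 0.908753
Q = (1/0.02) * 8.32 * 0.908753^(2/3) * 0.006^0.5

30.2320 m^3/s


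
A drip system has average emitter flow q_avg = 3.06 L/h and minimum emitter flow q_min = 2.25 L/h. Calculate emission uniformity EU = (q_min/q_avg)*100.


EU = (q_min/q_avg)*100 = (2.25/3.06)*100 = 73.5294%

73.5294 %


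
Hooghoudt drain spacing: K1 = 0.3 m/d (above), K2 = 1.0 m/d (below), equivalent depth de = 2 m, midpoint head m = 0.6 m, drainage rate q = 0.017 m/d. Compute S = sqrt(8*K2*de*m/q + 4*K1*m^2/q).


S^2 = 8*K2*de*m/q + 4*K1*m^2/q
S^2 = 8*1.0*2*0.6/0.017 + 4*0.3*0.6^2/0.017
S = sqrt(590.1176)

24.2923 m


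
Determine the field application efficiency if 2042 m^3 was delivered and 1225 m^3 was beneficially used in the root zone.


Ea = V_root / V_field * 100 = 1225 / 2042 * 100 = 59.9902%

59.9902 %


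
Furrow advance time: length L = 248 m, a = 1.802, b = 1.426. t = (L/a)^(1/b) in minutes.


t = (L/a)^(1/b)
t = (248/1.802)^(1/1.426)
t = 137.624861^(1/1.426)

31.6073 min


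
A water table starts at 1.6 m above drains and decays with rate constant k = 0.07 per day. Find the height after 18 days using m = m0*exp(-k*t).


m = m0 * exp(-k*t)
m = 1.6 * exp(-0.07 * 18)
m = 1.6 * exp(-1.2600)

0.4538 m


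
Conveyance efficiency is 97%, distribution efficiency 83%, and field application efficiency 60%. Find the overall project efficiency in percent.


Ec = 0.97, Eb = 0.83, Ea = 0.6
E = 0.97 * 0.83 * 0.6 * 100 = 48.3060%

48.3060 %


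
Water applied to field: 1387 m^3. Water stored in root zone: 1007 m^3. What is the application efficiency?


Ea = V_root / V_field * 100 = 1007 / 1387 * 100 = 72.6027%

72.6027 %


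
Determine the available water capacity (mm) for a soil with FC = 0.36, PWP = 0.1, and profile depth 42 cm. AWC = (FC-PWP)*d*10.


AWC = (FC - PWP) * d * 10
AWC = (0.36 - 0.1) * 42 * 10
AWC = 0.2600 * 42 * 10

109.2000 mm


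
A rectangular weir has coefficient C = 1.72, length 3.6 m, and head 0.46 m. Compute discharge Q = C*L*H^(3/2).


Q = C * L * H^(3/2) = 1.72 * 3.6 * 0.46^1.5 = 1.72 * 3.6 * 0.311987

1.9318 m^3/s


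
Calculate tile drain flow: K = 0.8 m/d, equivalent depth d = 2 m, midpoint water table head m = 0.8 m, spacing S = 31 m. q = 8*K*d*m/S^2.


q = 8*K*d*m/S^2
q = 8*0.8*2*0.8/31^2
q = 10.2400 / 961

0.0107 m/d


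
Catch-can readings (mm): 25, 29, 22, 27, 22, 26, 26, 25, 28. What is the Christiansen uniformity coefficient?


mean = 25.555556 mm
MAD = 1.827160 mm
CU = (1 - 1.827160/25.555556)*100

92.8502 %


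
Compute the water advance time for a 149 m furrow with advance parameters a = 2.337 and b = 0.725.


t = (L/a)^(1/b)
t = (149/2.337)^(1/0.725)
t = 63.756953^(1/0.725)

308.3213 min


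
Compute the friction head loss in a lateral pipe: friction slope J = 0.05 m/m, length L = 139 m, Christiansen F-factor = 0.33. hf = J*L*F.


hf = J * L * F = 0.05 * 139 * 0.33 = 2.2935 m

2.2935 m


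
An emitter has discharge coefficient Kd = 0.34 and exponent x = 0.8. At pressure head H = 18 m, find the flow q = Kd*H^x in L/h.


q = Kd * H^x = 0.34 * 18^0.8 = 0.34 * 10.097596

3.4332 L/h


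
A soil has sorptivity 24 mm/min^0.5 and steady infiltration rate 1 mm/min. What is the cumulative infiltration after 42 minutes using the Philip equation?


F = S*sqrt(t) + A*t
F = 24*sqrt(42) + 1*42
F = 24*6.480741 + 42

197.5378 mm


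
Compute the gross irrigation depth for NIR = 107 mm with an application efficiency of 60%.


Ea = 60% = 0.6
GID = NIR / Ea = 107 / 0.6 = 178.3333 mm

178.3333 mm


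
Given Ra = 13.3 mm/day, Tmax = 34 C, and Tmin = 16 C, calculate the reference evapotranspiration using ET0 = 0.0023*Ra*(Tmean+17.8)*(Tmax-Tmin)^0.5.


Tmean = (Tmax + Tmin)/2 = (34 + 16)/2 = 25.0
ET0 = 0.0023 * 13.3 * (25.0 + 17.8) * sqrt(34 - 16)
ET0 = 0.0023 * 13.3 * 42.8 * 4.242641

5.5547 mm/day


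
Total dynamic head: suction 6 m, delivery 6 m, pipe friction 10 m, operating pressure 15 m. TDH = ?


TDH = Hs + Hd + hf + Hp = 6 + 6 + 10 + 15 = 37

37 m


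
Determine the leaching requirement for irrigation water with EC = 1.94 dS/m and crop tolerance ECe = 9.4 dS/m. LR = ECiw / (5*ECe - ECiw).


LR = ECiw / (5*ECe - ECiw)
LR = 1.94 / (5*9.4 - 1.94)
LR = 1.94 / 45.0600

0.0431


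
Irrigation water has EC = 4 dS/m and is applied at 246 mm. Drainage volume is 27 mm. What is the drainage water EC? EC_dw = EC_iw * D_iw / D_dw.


EC_dw = EC_iw * D_iw / D_dw
EC_dw = 4 * 246 / 27
EC_dw = 984 / 27

36.4444 dS/m


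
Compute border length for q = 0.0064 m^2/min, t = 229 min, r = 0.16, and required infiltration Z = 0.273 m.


L = q*t/((1+r)*Z)
L = 0.0064*229/((1+0.16)*0.273)
L = 1.4656/0.31668

4.6280 m


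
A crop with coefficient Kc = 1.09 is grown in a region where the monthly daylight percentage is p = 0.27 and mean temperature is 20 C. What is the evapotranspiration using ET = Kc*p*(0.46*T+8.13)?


ET = Kc * p * (0.46*T + 8.13)
ET = 1.09 * 0.27 * (0.46*20 + 8.13)
ET = 1.09 * 0.27 * 17.3300

5.1002 mm/day


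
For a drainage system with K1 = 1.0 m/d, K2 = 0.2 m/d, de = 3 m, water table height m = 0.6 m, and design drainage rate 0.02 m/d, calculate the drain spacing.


S^2 = 8*K2*de*m/q + 4*K1*m^2/q
S^2 = 8*0.2*3*0.6/0.02 + 4*1.0*0.6^2/0.02
S = sqrt(216.0000)

14.6969 m


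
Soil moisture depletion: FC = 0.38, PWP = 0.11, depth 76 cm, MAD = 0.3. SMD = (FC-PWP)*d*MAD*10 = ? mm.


SMD = (FC - PWP) * d * MAD * 10
SMD = (0.38 - 0.11) * 76 * 0.3 * 10
SMD = 0.2700 * 76 * 0.3 * 10

61.5600 mm


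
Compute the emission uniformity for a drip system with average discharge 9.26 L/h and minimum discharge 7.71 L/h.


EU = (q_min/q_avg)*100 = (7.71/9.26)*100 = 83.2613%

83.2613 %


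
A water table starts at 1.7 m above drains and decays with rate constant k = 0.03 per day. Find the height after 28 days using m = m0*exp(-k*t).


m = m0 * exp(-k*t)
m = 1.7 * exp(-0.03 * 28)
m = 1.7 * exp(-0.8400)

0.7339 m


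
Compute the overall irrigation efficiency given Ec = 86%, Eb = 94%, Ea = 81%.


Ec = 0.86, Eb = 0.94, Ea = 0.81
E = 0.86 * 0.94 * 0.81 * 100 = 65.4804%

65.4804 %


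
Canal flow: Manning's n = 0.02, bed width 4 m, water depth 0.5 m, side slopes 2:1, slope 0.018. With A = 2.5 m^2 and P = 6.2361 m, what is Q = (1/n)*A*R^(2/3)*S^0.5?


R = A/P = 2.5/6.2361 = 0.400892
Q = (1/0.02) * 2.5 * 0.400892^(2/3) * 0.018^0.5

9.1180 m^3/s


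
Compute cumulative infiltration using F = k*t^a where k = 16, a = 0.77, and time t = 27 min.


F = k * t^a = 16 * 27^0.77
F = 16 * 12.651735

202.4278 mm


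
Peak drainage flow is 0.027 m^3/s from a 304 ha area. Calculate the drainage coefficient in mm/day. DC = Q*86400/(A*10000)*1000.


DC = Q * 86400 / (A * 10000) * 1000
DC = 0.027 * 86400 / (304 * 10000) * 1000
DC = 2332800.0000 / 3040000

0.7674 mm/day


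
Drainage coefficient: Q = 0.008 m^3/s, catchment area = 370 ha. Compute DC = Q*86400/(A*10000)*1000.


DC = Q * 86400 / (A * 10000) * 1000
DC = 0.008 * 86400 / (370 * 10000) * 1000
DC = 691200.0000 / 3700000

0.1868 mm/day


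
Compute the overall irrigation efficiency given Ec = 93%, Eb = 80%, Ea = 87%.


Ec = 0.93, Eb = 0.8, Ea = 0.87
E = 0.93 * 0.8 * 0.87 * 100 = 64.7280%

64.7280 %


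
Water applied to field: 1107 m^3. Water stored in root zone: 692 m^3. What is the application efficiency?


Ea = V_root / V_field * 100 = 692 / 1107 * 100 = 62.5113%

62.5113 %


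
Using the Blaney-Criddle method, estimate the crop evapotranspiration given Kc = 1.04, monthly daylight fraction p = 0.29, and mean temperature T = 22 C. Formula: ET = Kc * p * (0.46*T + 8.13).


ET = Kc * p * (0.46*T + 8.13)
ET = 1.04 * 0.29 * (0.46*22 + 8.13)
ET = 1.04 * 0.29 * 18.2500

5.5042 mm/day


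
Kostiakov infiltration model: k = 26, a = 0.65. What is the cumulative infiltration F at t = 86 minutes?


F = k * t^a = 26 * 86^0.65
F = 26 * 18.089393

470.3242 mm


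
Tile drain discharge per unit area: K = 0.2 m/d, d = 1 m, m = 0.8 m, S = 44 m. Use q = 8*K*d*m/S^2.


q = 8*K*d*m/S^2
q = 8*0.2*1*0.8/44^2
q = 1.2800 / 1936

6.6116e-04 m/d


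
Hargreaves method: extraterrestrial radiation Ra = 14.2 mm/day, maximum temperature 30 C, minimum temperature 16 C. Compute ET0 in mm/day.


Tmean = (Tmax + Tmin)/2 = (30 + 16)/2 = 23.0
ET0 = 0.0023 * 14.2 * (23.0 + 17.8) * sqrt(30 - 16)
ET0 = 0.0023 * 14.2 * 40.8 * 3.741657

4.9859 mm/day


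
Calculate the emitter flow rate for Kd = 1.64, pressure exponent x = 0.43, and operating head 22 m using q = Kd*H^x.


q = Kd * H^x = 1.64 * 22^0.43 = 1.64 * 3.777824

6.1956 L/h


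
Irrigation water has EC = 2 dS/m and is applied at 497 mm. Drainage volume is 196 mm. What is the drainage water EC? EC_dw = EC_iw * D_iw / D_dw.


EC_dw = EC_iw * D_iw / D_dw
EC_dw = 2 * 497 / 196
EC_dw = 994 / 196

5.0714 dS/m


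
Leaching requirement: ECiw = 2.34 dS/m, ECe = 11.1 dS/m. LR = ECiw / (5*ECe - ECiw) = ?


LR = ECiw / (5*ECe - ECiw)
LR = 2.34 / (5*11.1 - 2.34)
LR = 2.34 / 53.1600

0.0440


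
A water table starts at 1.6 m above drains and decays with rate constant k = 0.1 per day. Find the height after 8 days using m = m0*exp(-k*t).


m = m0 * exp(-k*t)
m = 1.6 * exp(-0.1 * 8)
m = 1.6 * exp(-0.8000)

0.7189 m


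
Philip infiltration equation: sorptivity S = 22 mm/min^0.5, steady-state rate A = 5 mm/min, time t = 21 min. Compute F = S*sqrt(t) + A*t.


F = S*sqrt(t) + A*t
F = 22*sqrt(21) + 5*21
F = 22*4.582576 + 105

205.8167 mm


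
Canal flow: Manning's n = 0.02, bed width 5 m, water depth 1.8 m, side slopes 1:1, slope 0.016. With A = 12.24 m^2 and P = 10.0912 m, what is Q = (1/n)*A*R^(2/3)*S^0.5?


R = A/P = 12.24/10.0912 = 1.212938
Q = (1/0.02) * 12.24 * 1.212938^(2/3) * 0.016^0.5

88.0448 m^3/s


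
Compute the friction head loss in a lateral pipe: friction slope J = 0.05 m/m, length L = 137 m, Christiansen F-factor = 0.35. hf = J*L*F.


hf = J * L * F = 0.05 * 137 * 0.35 = 2.3975 m

2.3975 m


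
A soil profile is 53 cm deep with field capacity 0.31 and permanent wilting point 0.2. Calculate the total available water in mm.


AWC = (FC - PWP) * d * 10
AWC = (0.31 - 0.2) * 53 * 10
AWC = 0.1100 * 53 * 10

58.3000 mm


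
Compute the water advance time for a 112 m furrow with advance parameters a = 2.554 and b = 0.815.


t = (L/a)^(1/b)
t = (112/2.554)^(1/0.815)
t = 43.852780^(1/0.815)

103.4476 min


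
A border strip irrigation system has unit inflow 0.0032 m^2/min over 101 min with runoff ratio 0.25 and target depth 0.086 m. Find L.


L = q*t/((1+r)*Z)
L = 0.0032*101/((1+0.25)*0.086)
L = 0.3232/0.1075

3.0065 m


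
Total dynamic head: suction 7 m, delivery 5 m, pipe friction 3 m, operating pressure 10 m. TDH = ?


TDH = Hs + Hd + hf + Hp = 7 + 5 + 3 + 10 = 25

25 m


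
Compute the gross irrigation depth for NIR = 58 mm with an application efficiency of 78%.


Ea = 78% = 0.78
GID = NIR / Ea = 58 / 0.78 = 74.3590 mm

74.3590 mm


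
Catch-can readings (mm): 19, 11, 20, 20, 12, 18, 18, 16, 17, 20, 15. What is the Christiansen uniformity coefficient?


mean = 16.909091 mm
MAD = 2.479339 mm
CU = (1 - 2.479339/16.909091)*100

85.3372 %


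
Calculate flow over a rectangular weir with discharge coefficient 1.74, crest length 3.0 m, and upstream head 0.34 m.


Q = C * L * H^(3/2) = 1.74 * 3.0 * 0.34^1.5 = 1.74 * 3.0 * 0.198252

1.0349 m^3/s


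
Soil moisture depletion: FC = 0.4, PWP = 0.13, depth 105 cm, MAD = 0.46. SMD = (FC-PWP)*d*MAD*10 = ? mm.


SMD = (FC - PWP) * d * MAD * 10
SMD = (0.4 - 0.13) * 105 * 0.46 * 10
SMD = 0.2700 * 105 * 0.46 * 10

130.4100 mm


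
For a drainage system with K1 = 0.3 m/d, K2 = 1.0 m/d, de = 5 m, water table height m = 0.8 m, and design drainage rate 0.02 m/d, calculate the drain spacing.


S^2 = 8*K2*de*m/q + 4*K1*m^2/q
S^2 = 8*1.0*5*0.8/0.02 + 4*0.3*0.8^2/0.02
S = sqrt(1638.4000)

40.4772 m


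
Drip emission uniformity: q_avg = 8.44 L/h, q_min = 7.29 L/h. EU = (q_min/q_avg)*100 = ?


EU = (q_min/q_avg)*100 = (7.29/8.44)*100 = 86.3744%

86.3744 %


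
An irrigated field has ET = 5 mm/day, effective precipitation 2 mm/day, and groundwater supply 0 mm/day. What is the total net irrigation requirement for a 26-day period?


Daily deficit = ET - Pe - GW = 5 - 2 - 0 = 3 mm/day
NIR = 3 * 26 = 78 mm

78.0000 mm


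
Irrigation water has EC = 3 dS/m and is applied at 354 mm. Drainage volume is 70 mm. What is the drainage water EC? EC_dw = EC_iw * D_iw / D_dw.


EC_dw = EC_iw * D_iw / D_dw
EC_dw = 3 * 354 / 70
EC_dw = 1062 / 70

15.1714 dS/m


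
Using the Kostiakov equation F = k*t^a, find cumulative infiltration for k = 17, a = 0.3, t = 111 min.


F = k * t^a = 17 * 111^0.3
F = 17 * 4.107683

69.8306 mm


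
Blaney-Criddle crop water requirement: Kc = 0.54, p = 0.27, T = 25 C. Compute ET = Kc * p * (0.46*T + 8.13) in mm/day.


ET = Kc * p * (0.46*T + 8.13)
ET = 0.54 * 0.27 * (0.46*25 + 8.13)
ET = 0.54 * 0.27 * 19.6300

2.8621 mm/day


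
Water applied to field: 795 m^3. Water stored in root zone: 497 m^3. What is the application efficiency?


Ea = V_root / V_field * 100 = 497 / 795 * 100 = 62.5157%

62.5157 %


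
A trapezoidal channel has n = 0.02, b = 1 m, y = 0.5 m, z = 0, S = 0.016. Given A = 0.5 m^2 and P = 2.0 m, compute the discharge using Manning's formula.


R = A/P = 0.5/2.0 = 0.250000
Q = (1/0.02) * 0.5 * 0.250000^(2/3) * 0.016^0.5

1.2550 m^3/s


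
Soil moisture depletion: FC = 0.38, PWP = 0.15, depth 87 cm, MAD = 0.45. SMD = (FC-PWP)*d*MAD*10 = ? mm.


SMD = (FC - PWP) * d * MAD * 10
SMD = (0.38 - 0.15) * 87 * 0.45 * 10
SMD = 0.2300 * 87 * 0.45 * 10

90.0450 mm


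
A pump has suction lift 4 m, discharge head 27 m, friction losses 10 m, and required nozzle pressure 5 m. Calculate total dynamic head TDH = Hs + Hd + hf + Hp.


TDH = Hs + Hd + hf + Hp = 4 + 27 + 10 + 5 = 46

46 m


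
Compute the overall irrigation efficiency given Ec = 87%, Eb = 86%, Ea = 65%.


Ec = 0.87, Eb = 0.86, Ea = 0.65
E = 0.87 * 0.86 * 0.65 * 100 = 48.6330%

48.6330 %


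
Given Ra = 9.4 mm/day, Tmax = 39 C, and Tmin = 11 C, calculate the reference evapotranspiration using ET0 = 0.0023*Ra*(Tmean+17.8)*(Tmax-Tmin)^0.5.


Tmean = (Tmax + Tmin)/2 = (39 + 11)/2 = 25.0
ET0 = 0.0023 * 9.4 * (25.0 + 17.8) * sqrt(39 - 11)
ET0 = 0.0023 * 9.4 * 42.8 * 5.291503

4.8964 mm/day


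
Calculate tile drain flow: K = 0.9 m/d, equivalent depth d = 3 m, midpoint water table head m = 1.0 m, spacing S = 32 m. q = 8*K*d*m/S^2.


q = 8*K*d*m/S^2
q = 8*0.9*3*1.0/32^2
q = 21.6000 / 1024

0.0211 m/d


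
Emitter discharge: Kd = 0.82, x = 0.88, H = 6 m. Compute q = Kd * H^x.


q = Kd * H^x = 0.82 * 6^0.88 = 0.82 * 4.839195

3.9681 L/h


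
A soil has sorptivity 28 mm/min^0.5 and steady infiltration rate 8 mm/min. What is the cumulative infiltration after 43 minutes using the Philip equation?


F = S*sqrt(t) + A*t
F = 28*sqrt(43) + 8*43
F = 28*6.557439 + 344

527.6083 mm


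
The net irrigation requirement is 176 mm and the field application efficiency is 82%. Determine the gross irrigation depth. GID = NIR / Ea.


Ea = 82% = 0.82
GID = NIR / Ea = 176 / 0.82 = 214.6341 mm

214.6341 mm


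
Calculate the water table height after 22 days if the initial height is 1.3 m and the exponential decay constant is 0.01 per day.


m = m0 * exp(-k*t)
m = 1.3 * exp(-0.01 * 22)
m = 1.3 * exp(-0.2200)

1.0433 m


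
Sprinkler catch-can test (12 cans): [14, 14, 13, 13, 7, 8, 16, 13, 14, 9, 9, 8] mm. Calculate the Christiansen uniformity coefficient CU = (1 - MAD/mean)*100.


mean = 11.500000 mm
MAD = 2.750000 mm
CU = (1 - 2.750000/11.500000)*100

76.0870 %


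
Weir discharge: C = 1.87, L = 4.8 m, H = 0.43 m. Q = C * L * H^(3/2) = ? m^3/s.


Q = C * L * H^(3/2) = 1.87 * 4.8 * 0.43^1.5 = 1.87 * 4.8 * 0.281970

2.5310 m^3/s


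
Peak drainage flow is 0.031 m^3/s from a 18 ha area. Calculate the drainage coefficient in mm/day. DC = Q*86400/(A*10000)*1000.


DC = Q * 86400 / (A * 10000) * 1000
DC = 0.031 * 86400 / (18 * 10000) * 1000
DC = 2678400.0000 / 180000

14.8800 mm/day


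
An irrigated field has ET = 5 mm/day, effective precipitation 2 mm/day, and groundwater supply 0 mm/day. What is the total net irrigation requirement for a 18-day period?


Daily deficit = ET - Pe - GW = 5 - 2 - 0 = 3 mm/day
NIR = 3 * 18 = 54 mm

54.0000 mm


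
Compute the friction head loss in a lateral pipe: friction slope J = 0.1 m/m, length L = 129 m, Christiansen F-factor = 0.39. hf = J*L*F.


hf = J * L * F = 0.1 * 129 * 0.39 = 5.0310 m

5.0310 m


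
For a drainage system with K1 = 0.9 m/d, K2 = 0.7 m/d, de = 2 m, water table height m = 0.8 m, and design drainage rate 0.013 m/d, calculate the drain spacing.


S^2 = 8*K2*de*m/q + 4*K1*m^2/q
S^2 = 8*0.7*2*0.8/0.013 + 4*0.9*0.8^2/0.013
S = sqrt(866.4615)

29.4357 m


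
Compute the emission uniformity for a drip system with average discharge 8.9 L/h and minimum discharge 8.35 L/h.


EU = (q_min/q_avg)*100 = (8.35/8.9)*100 = 93.8202%

93.8202 %


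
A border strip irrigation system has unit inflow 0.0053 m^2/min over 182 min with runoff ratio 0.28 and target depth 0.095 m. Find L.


L = q*t/((1+r)*Z)
L = 0.0053*182/((1+0.28)*0.095)
L = 0.9646/0.1216

7.9326 m


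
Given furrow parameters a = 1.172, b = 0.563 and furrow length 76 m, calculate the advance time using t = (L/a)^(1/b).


t = (L/a)^(1/b)
t = (76/1.172)^(1/0.563)
t = 64.846416^(1/0.563)

1652.9889 min


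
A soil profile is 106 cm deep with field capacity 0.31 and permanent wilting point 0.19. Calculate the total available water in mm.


AWC = (FC - PWP) * d * 10
AWC = (0.31 - 0.19) * 106 * 10
AWC = 0.1200 * 106 * 10

127.2000 mm


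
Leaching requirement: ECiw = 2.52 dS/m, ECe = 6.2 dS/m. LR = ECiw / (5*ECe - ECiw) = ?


LR = ECiw / (5*ECe - ECiw)
LR = 2.52 / (5*6.2 - 2.52)
LR = 2.52 / 28.4800

0.0885


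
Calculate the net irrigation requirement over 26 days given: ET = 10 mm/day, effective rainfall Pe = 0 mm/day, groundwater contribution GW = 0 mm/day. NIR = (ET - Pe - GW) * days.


Daily deficit = ET - Pe - GW = 10 - 0 - 0 = 10 mm/day
NIR = 10 * 26 = 260 mm

260.0000 mm


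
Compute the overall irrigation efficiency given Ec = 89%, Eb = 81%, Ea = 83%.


Ec = 0.89, Eb = 0.81, Ea = 0.83
E = 0.89 * 0.81 * 0.83 * 100 = 59.8347%

59.8347 %


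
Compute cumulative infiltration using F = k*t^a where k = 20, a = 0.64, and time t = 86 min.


F = k * t^a = 20 * 86^0.64
F = 20 * 17.301311

346.0262 mm


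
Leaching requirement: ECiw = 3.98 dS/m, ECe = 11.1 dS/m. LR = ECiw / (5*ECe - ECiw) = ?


LR = ECiw / (5*ECe - ECiw)
LR = 3.98 / (5*11.1 - 3.98)
LR = 3.98 / 51.5200

0.0773


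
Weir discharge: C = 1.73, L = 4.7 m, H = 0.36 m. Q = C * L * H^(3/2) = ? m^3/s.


Q = C * L * H^(3/2) = 1.73 * 4.7 * 0.36^1.5 = 1.73 * 4.7 * 0.216000

1.7563 m^3/s


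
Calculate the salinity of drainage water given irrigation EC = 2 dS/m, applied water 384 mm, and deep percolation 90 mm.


EC_dw = EC_iw * D_iw / D_dw
EC_dw = 2 * 384 / 90
EC_dw = 768 / 90

8.5333 dS/m


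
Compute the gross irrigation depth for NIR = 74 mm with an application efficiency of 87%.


Ea = 87% = 0.87
GID = NIR / Ea = 74 / 0.87 = 85.0575 mm

85.0575 mm


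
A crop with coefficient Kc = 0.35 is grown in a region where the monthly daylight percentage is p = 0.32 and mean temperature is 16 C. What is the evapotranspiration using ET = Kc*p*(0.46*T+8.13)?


ET = Kc * p * (0.46*T + 8.13)
ET = 0.35 * 0.32 * (0.46*16 + 8.13)
ET = 0.35 * 0.32 * 15.4900

1.7349 mm/day


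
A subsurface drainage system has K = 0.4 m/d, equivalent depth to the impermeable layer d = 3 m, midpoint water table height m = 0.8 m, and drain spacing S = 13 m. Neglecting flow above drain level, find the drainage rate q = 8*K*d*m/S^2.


q = 8*K*d*m/S^2
q = 8*0.4*3*0.8/13^2
q = 7.6800 / 169

0.0454 m/d


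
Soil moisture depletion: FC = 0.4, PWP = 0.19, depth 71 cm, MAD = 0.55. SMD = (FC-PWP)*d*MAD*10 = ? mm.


SMD = (FC - PWP) * d * MAD * 10
SMD = (0.4 - 0.19) * 71 * 0.55 * 10
SMD = 0.2100 * 71 * 0.55 * 10

82.0050 mm


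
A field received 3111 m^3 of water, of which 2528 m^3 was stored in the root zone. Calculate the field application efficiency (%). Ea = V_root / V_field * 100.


Ea = V_root / V_field * 100 = 2528 / 3111 * 100 = 81.2600%

81.2600 %


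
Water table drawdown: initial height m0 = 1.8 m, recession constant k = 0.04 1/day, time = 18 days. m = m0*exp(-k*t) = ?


m = m0 * exp(-k*t)
m = 1.8 * exp(-0.04 * 18)
m = 1.8 * exp(-0.7200)

0.8762 m


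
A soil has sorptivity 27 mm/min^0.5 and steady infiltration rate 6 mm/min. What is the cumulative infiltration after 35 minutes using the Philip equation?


F = S*sqrt(t) + A*t
F = 27*sqrt(35) + 6*35
F = 27*5.916080 + 210

369.7342 mm


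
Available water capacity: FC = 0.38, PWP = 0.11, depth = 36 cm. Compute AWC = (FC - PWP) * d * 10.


AWC = (FC - PWP) * d * 10
AWC = (0.38 - 0.11) * 36 * 10
AWC = 0.2700 * 36 * 10

97.2000 mm


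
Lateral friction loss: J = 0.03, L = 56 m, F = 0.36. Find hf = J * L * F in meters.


hf = J * L * F = 0.03 * 56 * 0.36 = 0.6048 m

0.6048 m


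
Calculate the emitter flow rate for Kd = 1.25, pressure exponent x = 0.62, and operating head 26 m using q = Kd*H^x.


q = Kd * H^x = 1.25 * 26^0.62 = 1.25 * 7.538475

9.4231 L/h


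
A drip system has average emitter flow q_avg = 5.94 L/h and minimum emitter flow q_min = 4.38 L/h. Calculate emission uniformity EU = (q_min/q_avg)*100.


EU = (q_min/q_avg)*100 = (4.38/5.94)*100 = 73.7374%

73.7374 %
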